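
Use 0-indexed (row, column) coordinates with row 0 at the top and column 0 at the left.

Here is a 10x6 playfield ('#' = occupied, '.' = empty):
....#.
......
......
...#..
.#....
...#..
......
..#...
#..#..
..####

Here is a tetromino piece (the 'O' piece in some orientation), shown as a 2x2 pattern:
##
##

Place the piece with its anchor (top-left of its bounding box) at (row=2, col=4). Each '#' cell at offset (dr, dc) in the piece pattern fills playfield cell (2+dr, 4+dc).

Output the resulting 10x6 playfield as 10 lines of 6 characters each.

Answer: ....#.
......
....##
...###
.#....
...#..
......
..#...
#..#..
..####

Derivation:
Fill (2+0,4+0) = (2,4)
Fill (2+0,4+1) = (2,5)
Fill (2+1,4+0) = (3,4)
Fill (2+1,4+1) = (3,5)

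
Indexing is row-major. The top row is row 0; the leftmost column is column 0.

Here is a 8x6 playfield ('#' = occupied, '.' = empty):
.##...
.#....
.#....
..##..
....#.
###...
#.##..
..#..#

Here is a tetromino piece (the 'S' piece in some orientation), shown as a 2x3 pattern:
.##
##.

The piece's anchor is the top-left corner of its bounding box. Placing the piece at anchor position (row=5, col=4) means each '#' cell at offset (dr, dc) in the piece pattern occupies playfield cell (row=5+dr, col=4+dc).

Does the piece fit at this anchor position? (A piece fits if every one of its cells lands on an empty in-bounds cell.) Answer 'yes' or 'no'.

Answer: no

Derivation:
Check each piece cell at anchor (5, 4):
  offset (0,1) -> (5,5): empty -> OK
  offset (0,2) -> (5,6): out of bounds -> FAIL
  offset (1,0) -> (6,4): empty -> OK
  offset (1,1) -> (6,5): empty -> OK
All cells valid: no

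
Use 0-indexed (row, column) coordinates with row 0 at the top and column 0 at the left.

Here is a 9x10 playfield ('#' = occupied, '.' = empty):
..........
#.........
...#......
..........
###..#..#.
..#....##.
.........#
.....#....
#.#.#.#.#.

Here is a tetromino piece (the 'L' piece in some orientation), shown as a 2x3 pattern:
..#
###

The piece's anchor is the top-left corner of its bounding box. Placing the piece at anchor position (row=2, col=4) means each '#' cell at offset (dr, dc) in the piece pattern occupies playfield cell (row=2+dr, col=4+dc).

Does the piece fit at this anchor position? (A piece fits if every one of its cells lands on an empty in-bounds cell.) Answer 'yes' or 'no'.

Answer: yes

Derivation:
Check each piece cell at anchor (2, 4):
  offset (0,2) -> (2,6): empty -> OK
  offset (1,0) -> (3,4): empty -> OK
  offset (1,1) -> (3,5): empty -> OK
  offset (1,2) -> (3,6): empty -> OK
All cells valid: yes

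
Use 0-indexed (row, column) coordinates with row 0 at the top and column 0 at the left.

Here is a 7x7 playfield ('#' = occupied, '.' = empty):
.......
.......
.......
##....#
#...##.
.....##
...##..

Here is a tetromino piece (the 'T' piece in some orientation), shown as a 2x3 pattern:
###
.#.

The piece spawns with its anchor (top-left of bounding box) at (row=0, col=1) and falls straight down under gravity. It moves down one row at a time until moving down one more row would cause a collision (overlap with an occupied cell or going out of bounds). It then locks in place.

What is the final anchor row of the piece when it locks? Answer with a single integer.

Answer: 2

Derivation:
Spawn at (row=0, col=1). Try each row:
  row 0: fits
  row 1: fits
  row 2: fits
  row 3: blocked -> lock at row 2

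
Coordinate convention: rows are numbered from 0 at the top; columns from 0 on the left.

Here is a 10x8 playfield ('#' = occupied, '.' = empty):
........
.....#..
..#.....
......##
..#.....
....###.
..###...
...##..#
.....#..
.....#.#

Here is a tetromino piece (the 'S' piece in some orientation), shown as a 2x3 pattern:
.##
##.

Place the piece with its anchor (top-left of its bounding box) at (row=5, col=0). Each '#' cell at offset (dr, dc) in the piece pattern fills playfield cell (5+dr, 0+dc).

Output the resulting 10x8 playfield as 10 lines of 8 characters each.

Fill (5+0,0+1) = (5,1)
Fill (5+0,0+2) = (5,2)
Fill (5+1,0+0) = (6,0)
Fill (5+1,0+1) = (6,1)

Answer: ........
.....#..
..#.....
......##
..#.....
.##.###.
#####...
...##..#
.....#..
.....#.#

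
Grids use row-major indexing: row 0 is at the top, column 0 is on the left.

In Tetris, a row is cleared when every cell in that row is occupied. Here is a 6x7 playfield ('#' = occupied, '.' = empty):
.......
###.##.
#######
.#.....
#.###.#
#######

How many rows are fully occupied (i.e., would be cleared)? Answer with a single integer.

Answer: 2

Derivation:
Check each row:
  row 0: 7 empty cells -> not full
  row 1: 2 empty cells -> not full
  row 2: 0 empty cells -> FULL (clear)
  row 3: 6 empty cells -> not full
  row 4: 2 empty cells -> not full
  row 5: 0 empty cells -> FULL (clear)
Total rows cleared: 2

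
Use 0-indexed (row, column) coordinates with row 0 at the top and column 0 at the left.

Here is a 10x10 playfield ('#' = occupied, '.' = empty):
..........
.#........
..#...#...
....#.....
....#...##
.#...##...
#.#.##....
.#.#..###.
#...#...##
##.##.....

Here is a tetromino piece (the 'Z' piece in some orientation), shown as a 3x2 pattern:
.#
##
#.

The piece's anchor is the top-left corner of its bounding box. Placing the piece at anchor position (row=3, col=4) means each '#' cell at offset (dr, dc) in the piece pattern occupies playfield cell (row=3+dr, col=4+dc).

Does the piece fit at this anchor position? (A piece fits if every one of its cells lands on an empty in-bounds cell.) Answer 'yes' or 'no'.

Answer: no

Derivation:
Check each piece cell at anchor (3, 4):
  offset (0,1) -> (3,5): empty -> OK
  offset (1,0) -> (4,4): occupied ('#') -> FAIL
  offset (1,1) -> (4,5): empty -> OK
  offset (2,0) -> (5,4): empty -> OK
All cells valid: no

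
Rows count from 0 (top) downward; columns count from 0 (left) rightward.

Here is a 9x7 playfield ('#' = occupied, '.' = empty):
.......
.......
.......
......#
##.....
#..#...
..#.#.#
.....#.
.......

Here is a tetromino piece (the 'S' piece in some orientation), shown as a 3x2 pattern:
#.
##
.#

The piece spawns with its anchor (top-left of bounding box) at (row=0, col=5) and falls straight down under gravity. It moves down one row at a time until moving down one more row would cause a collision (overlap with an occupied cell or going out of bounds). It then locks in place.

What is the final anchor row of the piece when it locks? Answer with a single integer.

Answer: 0

Derivation:
Spawn at (row=0, col=5). Try each row:
  row 0: fits
  row 1: blocked -> lock at row 0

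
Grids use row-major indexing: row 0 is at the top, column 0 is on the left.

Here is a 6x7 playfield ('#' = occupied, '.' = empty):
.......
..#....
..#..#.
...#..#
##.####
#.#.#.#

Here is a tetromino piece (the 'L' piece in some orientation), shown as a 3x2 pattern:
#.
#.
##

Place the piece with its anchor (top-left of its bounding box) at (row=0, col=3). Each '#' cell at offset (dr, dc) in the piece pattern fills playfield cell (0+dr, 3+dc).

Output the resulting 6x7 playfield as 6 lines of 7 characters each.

Fill (0+0,3+0) = (0,3)
Fill (0+1,3+0) = (1,3)
Fill (0+2,3+0) = (2,3)
Fill (0+2,3+1) = (2,4)

Answer: ...#...
..##...
..####.
...#..#
##.####
#.#.#.#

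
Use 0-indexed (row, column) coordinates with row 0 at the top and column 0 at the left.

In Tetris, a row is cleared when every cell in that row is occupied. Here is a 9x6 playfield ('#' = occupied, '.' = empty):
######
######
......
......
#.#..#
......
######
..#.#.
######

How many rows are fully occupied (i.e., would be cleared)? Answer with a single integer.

Check each row:
  row 0: 0 empty cells -> FULL (clear)
  row 1: 0 empty cells -> FULL (clear)
  row 2: 6 empty cells -> not full
  row 3: 6 empty cells -> not full
  row 4: 3 empty cells -> not full
  row 5: 6 empty cells -> not full
  row 6: 0 empty cells -> FULL (clear)
  row 7: 4 empty cells -> not full
  row 8: 0 empty cells -> FULL (clear)
Total rows cleared: 4

Answer: 4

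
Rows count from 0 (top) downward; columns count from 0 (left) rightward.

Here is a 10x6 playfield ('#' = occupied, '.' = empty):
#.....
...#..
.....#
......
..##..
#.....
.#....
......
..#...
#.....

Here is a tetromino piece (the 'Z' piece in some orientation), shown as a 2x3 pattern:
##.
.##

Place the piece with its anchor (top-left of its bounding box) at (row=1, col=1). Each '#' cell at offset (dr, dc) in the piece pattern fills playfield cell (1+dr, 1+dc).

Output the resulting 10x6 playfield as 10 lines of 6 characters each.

Answer: #.....
.###..
..##.#
......
..##..
#.....
.#....
......
..#...
#.....

Derivation:
Fill (1+0,1+0) = (1,1)
Fill (1+0,1+1) = (1,2)
Fill (1+1,1+1) = (2,2)
Fill (1+1,1+2) = (2,3)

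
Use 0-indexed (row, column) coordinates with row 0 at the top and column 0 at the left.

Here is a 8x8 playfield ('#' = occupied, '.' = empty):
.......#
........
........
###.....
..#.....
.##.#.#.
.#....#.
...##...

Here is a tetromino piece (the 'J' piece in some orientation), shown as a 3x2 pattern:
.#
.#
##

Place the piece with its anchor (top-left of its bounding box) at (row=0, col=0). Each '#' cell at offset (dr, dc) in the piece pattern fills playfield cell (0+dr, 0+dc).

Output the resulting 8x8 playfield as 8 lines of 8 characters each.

Fill (0+0,0+1) = (0,1)
Fill (0+1,0+1) = (1,1)
Fill (0+2,0+0) = (2,0)
Fill (0+2,0+1) = (2,1)

Answer: .#.....#
.#......
##......
###.....
..#.....
.##.#.#.
.#....#.
...##...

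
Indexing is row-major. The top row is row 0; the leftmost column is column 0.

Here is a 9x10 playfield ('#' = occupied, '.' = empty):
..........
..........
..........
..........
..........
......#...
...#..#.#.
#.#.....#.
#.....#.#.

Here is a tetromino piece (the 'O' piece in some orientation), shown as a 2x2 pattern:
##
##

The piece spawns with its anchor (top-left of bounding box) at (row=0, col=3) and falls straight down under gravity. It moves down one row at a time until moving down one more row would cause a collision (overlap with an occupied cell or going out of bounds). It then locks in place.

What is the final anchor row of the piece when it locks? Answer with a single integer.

Answer: 4

Derivation:
Spawn at (row=0, col=3). Try each row:
  row 0: fits
  row 1: fits
  row 2: fits
  row 3: fits
  row 4: fits
  row 5: blocked -> lock at row 4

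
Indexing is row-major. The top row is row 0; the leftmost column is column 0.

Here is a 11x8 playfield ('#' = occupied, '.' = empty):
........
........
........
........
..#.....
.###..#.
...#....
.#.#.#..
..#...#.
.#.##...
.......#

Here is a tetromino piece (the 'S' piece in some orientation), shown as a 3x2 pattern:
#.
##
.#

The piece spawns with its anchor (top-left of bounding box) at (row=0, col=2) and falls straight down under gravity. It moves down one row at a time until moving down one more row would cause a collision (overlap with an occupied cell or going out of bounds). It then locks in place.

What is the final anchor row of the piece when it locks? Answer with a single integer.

Answer: 2

Derivation:
Spawn at (row=0, col=2). Try each row:
  row 0: fits
  row 1: fits
  row 2: fits
  row 3: blocked -> lock at row 2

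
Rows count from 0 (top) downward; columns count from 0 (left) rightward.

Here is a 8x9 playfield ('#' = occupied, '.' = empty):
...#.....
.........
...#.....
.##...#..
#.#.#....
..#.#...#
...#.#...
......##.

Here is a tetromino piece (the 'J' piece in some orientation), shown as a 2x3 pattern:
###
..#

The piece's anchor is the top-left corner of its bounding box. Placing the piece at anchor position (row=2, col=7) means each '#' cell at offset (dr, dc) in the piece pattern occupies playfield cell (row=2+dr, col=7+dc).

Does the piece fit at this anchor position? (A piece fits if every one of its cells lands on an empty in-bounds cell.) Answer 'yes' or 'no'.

Answer: no

Derivation:
Check each piece cell at anchor (2, 7):
  offset (0,0) -> (2,7): empty -> OK
  offset (0,1) -> (2,8): empty -> OK
  offset (0,2) -> (2,9): out of bounds -> FAIL
  offset (1,2) -> (3,9): out of bounds -> FAIL
All cells valid: no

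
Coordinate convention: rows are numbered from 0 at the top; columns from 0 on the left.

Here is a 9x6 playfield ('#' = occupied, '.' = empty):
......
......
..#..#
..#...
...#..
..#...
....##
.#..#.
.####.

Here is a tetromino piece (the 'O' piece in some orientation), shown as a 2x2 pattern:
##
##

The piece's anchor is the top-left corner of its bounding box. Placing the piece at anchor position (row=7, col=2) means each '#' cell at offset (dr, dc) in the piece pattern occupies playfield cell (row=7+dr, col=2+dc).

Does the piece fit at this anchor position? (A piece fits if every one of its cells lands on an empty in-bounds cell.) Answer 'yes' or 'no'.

Answer: no

Derivation:
Check each piece cell at anchor (7, 2):
  offset (0,0) -> (7,2): empty -> OK
  offset (0,1) -> (7,3): empty -> OK
  offset (1,0) -> (8,2): occupied ('#') -> FAIL
  offset (1,1) -> (8,3): occupied ('#') -> FAIL
All cells valid: no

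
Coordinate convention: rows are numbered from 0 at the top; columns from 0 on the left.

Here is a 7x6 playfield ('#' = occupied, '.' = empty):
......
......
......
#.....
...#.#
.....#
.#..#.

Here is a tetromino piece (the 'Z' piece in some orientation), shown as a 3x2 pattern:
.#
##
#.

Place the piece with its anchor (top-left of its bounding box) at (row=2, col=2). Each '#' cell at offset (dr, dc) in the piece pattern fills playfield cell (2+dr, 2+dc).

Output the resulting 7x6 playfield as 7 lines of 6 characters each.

Answer: ......
......
...#..
#.##..
..##.#
.....#
.#..#.

Derivation:
Fill (2+0,2+1) = (2,3)
Fill (2+1,2+0) = (3,2)
Fill (2+1,2+1) = (3,3)
Fill (2+2,2+0) = (4,2)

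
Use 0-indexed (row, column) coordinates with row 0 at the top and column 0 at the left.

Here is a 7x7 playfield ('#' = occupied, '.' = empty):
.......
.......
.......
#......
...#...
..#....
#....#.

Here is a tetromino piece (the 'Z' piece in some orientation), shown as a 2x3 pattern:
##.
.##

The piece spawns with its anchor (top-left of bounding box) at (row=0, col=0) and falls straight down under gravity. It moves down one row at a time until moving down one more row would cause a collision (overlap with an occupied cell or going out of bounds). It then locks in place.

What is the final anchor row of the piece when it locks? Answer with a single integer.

Spawn at (row=0, col=0). Try each row:
  row 0: fits
  row 1: fits
  row 2: fits
  row 3: blocked -> lock at row 2

Answer: 2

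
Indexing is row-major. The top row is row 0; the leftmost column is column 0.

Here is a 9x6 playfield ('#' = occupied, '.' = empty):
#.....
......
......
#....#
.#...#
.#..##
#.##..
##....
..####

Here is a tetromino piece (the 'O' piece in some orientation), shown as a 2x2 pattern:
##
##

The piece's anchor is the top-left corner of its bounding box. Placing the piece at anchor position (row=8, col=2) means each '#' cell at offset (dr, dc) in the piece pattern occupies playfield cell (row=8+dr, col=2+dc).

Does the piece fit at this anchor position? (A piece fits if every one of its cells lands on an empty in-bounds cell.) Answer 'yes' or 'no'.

Check each piece cell at anchor (8, 2):
  offset (0,0) -> (8,2): occupied ('#') -> FAIL
  offset (0,1) -> (8,3): occupied ('#') -> FAIL
  offset (1,0) -> (9,2): out of bounds -> FAIL
  offset (1,1) -> (9,3): out of bounds -> FAIL
All cells valid: no

Answer: no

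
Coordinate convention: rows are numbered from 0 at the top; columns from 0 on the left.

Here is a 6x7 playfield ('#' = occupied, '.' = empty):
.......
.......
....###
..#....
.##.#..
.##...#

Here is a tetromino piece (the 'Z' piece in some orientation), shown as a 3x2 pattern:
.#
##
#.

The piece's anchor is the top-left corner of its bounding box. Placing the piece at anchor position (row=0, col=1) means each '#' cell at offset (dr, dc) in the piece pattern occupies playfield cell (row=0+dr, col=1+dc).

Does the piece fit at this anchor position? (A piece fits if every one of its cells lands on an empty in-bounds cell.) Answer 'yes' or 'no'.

Check each piece cell at anchor (0, 1):
  offset (0,1) -> (0,2): empty -> OK
  offset (1,0) -> (1,1): empty -> OK
  offset (1,1) -> (1,2): empty -> OK
  offset (2,0) -> (2,1): empty -> OK
All cells valid: yes

Answer: yes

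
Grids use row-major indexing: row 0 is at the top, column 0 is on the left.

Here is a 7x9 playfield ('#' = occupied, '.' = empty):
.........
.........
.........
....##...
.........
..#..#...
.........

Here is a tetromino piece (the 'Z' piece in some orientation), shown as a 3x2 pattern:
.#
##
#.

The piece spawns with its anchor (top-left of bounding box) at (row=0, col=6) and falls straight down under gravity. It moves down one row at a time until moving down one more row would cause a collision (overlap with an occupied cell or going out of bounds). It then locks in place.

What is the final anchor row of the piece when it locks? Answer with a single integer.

Spawn at (row=0, col=6). Try each row:
  row 0: fits
  row 1: fits
  row 2: fits
  row 3: fits
  row 4: fits
  row 5: blocked -> lock at row 4

Answer: 4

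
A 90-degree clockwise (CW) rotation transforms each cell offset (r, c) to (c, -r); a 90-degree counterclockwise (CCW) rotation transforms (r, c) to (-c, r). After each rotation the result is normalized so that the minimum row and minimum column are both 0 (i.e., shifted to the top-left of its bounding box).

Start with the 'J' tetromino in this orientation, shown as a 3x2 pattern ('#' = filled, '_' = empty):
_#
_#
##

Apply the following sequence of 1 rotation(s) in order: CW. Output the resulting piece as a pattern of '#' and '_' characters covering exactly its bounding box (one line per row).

Start:
_#
_#
##
After rotation 1 (CW):
#__
###

Answer: #__
###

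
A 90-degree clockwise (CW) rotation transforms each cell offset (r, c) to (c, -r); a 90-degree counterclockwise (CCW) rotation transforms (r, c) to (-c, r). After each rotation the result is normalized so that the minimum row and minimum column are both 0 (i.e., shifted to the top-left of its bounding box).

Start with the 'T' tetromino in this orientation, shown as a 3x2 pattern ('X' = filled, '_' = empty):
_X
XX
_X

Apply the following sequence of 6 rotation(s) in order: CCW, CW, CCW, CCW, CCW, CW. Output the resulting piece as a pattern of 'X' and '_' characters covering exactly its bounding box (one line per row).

Answer: X_
XX
X_

Derivation:
Start:
_X
XX
_X
After rotation 1 (CCW):
XXX
_X_
After rotation 2 (CW):
_X
XX
_X
After rotation 3 (CCW):
XXX
_X_
After rotation 4 (CCW):
X_
XX
X_
After rotation 5 (CCW):
_X_
XXX
After rotation 6 (CW):
X_
XX
X_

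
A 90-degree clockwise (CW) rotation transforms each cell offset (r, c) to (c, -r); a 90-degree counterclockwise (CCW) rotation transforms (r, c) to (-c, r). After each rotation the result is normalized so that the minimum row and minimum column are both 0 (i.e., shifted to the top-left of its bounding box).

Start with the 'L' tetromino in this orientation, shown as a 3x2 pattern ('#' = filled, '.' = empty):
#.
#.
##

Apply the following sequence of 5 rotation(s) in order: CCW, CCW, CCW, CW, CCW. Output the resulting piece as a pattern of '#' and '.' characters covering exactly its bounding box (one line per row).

Answer: ###
#..

Derivation:
Start:
#.
#.
##
After rotation 1 (CCW):
..#
###
After rotation 2 (CCW):
##
.#
.#
After rotation 3 (CCW):
###
#..
After rotation 4 (CW):
##
.#
.#
After rotation 5 (CCW):
###
#..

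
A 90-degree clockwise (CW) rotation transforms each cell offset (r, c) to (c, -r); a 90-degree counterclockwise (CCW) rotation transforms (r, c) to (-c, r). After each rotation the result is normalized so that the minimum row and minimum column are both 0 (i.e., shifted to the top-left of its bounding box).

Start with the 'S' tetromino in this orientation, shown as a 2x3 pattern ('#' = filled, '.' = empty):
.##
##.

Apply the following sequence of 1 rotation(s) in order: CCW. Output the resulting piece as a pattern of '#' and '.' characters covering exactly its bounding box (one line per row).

Answer: #.
##
.#

Derivation:
Start:
.##
##.
After rotation 1 (CCW):
#.
##
.#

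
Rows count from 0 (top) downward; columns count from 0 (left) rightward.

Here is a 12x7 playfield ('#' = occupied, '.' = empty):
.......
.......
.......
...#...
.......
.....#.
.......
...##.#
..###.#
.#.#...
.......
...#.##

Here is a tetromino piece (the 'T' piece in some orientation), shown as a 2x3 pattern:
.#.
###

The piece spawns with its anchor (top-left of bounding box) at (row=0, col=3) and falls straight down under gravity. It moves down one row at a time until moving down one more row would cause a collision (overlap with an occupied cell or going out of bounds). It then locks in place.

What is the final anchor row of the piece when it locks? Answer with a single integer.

Spawn at (row=0, col=3). Try each row:
  row 0: fits
  row 1: fits
  row 2: blocked -> lock at row 1

Answer: 1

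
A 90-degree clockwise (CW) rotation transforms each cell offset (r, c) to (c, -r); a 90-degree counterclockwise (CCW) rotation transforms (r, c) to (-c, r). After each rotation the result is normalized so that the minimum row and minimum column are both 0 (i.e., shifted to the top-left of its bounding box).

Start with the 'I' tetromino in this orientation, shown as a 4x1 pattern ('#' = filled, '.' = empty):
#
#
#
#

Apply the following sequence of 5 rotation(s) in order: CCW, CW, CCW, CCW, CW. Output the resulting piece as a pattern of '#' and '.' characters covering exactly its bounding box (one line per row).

Answer: ####

Derivation:
Start:
#
#
#
#
After rotation 1 (CCW):
####
After rotation 2 (CW):
#
#
#
#
After rotation 3 (CCW):
####
After rotation 4 (CCW):
#
#
#
#
After rotation 5 (CW):
####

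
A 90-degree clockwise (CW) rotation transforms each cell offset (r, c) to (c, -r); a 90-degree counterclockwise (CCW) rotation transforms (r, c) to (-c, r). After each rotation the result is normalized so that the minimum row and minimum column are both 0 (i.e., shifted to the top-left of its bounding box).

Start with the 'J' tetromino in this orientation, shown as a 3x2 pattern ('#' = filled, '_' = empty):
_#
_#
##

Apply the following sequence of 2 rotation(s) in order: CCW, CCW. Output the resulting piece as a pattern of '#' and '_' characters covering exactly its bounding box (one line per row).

Answer: ##
#_
#_

Derivation:
Start:
_#
_#
##
After rotation 1 (CCW):
###
__#
After rotation 2 (CCW):
##
#_
#_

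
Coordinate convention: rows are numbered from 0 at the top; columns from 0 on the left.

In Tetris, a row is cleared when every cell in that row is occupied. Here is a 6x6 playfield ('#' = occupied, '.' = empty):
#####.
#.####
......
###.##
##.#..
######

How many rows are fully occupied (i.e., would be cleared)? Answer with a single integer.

Check each row:
  row 0: 1 empty cell -> not full
  row 1: 1 empty cell -> not full
  row 2: 6 empty cells -> not full
  row 3: 1 empty cell -> not full
  row 4: 3 empty cells -> not full
  row 5: 0 empty cells -> FULL (clear)
Total rows cleared: 1

Answer: 1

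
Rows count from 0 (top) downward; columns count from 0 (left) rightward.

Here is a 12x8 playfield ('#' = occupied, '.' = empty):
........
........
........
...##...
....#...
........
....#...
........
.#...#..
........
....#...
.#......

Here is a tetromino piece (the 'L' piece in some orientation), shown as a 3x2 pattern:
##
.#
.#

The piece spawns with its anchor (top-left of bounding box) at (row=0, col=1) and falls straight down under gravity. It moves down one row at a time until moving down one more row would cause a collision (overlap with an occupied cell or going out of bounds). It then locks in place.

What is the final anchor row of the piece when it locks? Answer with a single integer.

Spawn at (row=0, col=1). Try each row:
  row 0: fits
  row 1: fits
  row 2: fits
  row 3: fits
  row 4: fits
  row 5: fits
  row 6: fits
  row 7: fits
  row 8: blocked -> lock at row 7

Answer: 7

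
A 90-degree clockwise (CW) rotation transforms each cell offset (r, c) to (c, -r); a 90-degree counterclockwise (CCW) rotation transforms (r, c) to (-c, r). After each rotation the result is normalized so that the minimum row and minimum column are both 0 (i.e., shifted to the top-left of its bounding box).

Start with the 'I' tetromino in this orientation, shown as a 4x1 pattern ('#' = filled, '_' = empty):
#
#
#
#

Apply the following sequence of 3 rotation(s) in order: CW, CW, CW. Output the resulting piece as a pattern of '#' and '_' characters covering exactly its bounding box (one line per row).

Answer: ####

Derivation:
Start:
#
#
#
#
After rotation 1 (CW):
####
After rotation 2 (CW):
#
#
#
#
After rotation 3 (CW):
####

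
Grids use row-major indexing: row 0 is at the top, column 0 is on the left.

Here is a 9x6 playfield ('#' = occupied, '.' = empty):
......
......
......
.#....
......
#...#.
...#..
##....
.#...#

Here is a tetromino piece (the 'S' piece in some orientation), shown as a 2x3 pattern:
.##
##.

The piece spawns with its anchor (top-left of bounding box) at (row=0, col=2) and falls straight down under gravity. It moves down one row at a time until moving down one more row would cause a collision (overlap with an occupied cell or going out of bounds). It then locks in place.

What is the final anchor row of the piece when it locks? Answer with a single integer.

Answer: 4

Derivation:
Spawn at (row=0, col=2). Try each row:
  row 0: fits
  row 1: fits
  row 2: fits
  row 3: fits
  row 4: fits
  row 5: blocked -> lock at row 4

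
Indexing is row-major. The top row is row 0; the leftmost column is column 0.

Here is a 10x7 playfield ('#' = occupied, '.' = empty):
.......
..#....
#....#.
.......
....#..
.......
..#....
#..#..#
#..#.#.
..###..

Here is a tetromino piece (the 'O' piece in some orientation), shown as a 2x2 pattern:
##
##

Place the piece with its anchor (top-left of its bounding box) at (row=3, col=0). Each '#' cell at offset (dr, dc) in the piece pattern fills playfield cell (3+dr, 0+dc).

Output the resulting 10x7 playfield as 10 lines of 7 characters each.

Answer: .......
..#....
#....#.
##.....
##..#..
.......
..#....
#..#..#
#..#.#.
..###..

Derivation:
Fill (3+0,0+0) = (3,0)
Fill (3+0,0+1) = (3,1)
Fill (3+1,0+0) = (4,0)
Fill (3+1,0+1) = (4,1)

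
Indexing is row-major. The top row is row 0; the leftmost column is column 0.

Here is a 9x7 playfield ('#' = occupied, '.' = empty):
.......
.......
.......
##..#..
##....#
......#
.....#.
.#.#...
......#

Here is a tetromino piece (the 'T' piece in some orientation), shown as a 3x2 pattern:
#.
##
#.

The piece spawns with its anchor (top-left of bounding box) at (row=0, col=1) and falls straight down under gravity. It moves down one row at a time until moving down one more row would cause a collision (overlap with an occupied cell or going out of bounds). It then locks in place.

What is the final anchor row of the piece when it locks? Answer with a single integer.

Answer: 0

Derivation:
Spawn at (row=0, col=1). Try each row:
  row 0: fits
  row 1: blocked -> lock at row 0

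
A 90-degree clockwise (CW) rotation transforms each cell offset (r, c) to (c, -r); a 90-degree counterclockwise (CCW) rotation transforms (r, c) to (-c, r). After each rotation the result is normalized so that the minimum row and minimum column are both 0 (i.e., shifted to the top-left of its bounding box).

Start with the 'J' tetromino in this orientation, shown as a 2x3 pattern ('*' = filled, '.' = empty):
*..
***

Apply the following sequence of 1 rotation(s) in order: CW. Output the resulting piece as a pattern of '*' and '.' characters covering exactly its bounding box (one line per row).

Answer: **
*.
*.

Derivation:
Start:
*..
***
After rotation 1 (CW):
**
*.
*.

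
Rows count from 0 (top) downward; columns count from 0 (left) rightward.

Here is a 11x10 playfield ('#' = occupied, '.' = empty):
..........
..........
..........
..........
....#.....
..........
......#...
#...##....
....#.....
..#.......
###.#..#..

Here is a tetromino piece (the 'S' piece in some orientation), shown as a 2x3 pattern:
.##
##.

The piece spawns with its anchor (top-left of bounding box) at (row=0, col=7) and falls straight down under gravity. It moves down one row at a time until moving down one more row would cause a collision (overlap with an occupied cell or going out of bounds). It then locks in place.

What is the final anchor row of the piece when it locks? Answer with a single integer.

Spawn at (row=0, col=7). Try each row:
  row 0: fits
  row 1: fits
  row 2: fits
  row 3: fits
  row 4: fits
  row 5: fits
  row 6: fits
  row 7: fits
  row 8: fits
  row 9: blocked -> lock at row 8

Answer: 8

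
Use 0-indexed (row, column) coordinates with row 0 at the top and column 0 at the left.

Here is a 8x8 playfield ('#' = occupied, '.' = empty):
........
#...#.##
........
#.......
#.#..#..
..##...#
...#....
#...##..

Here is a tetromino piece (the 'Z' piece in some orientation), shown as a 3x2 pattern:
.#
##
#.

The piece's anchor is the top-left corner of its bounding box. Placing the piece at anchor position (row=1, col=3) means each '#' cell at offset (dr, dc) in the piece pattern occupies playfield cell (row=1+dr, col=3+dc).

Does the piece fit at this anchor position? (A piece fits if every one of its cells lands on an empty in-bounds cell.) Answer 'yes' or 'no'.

Check each piece cell at anchor (1, 3):
  offset (0,1) -> (1,4): occupied ('#') -> FAIL
  offset (1,0) -> (2,3): empty -> OK
  offset (1,1) -> (2,4): empty -> OK
  offset (2,0) -> (3,3): empty -> OK
All cells valid: no

Answer: no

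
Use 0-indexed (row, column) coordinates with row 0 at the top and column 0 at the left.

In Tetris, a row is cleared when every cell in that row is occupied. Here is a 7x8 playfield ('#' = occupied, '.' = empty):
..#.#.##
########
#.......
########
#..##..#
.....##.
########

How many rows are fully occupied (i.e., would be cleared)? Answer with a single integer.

Answer: 3

Derivation:
Check each row:
  row 0: 4 empty cells -> not full
  row 1: 0 empty cells -> FULL (clear)
  row 2: 7 empty cells -> not full
  row 3: 0 empty cells -> FULL (clear)
  row 4: 4 empty cells -> not full
  row 5: 6 empty cells -> not full
  row 6: 0 empty cells -> FULL (clear)
Total rows cleared: 3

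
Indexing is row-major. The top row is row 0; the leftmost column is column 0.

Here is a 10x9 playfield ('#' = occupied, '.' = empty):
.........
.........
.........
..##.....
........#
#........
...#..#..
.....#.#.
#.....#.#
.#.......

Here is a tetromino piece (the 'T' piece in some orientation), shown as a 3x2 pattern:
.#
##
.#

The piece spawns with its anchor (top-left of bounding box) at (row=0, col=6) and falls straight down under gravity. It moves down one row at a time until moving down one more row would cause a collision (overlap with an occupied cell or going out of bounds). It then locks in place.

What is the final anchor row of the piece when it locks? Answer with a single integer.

Spawn at (row=0, col=6). Try each row:
  row 0: fits
  row 1: fits
  row 2: fits
  row 3: fits
  row 4: fits
  row 5: blocked -> lock at row 4

Answer: 4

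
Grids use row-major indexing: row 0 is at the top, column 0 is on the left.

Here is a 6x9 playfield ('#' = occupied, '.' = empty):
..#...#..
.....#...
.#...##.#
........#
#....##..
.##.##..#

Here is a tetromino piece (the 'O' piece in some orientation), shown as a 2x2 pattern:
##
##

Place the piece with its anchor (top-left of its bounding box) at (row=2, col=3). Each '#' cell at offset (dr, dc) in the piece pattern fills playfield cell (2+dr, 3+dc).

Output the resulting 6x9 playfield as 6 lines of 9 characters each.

Answer: ..#...#..
.....#...
.#.####.#
...##...#
#....##..
.##.##..#

Derivation:
Fill (2+0,3+0) = (2,3)
Fill (2+0,3+1) = (2,4)
Fill (2+1,3+0) = (3,3)
Fill (2+1,3+1) = (3,4)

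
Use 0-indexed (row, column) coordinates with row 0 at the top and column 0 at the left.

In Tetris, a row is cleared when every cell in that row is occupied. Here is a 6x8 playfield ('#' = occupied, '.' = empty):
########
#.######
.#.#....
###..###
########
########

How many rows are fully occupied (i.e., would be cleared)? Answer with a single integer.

Answer: 3

Derivation:
Check each row:
  row 0: 0 empty cells -> FULL (clear)
  row 1: 1 empty cell -> not full
  row 2: 6 empty cells -> not full
  row 3: 2 empty cells -> not full
  row 4: 0 empty cells -> FULL (clear)
  row 5: 0 empty cells -> FULL (clear)
Total rows cleared: 3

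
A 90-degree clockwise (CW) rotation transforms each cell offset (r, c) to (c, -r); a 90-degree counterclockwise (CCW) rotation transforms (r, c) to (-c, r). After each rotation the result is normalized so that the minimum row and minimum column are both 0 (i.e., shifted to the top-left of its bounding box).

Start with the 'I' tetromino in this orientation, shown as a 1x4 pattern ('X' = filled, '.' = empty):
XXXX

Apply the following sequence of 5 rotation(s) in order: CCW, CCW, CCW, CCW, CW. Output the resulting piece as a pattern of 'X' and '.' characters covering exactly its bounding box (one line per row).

Start:
XXXX
After rotation 1 (CCW):
X
X
X
X
After rotation 2 (CCW):
XXXX
After rotation 3 (CCW):
X
X
X
X
After rotation 4 (CCW):
XXXX
After rotation 5 (CW):
X
X
X
X

Answer: X
X
X
X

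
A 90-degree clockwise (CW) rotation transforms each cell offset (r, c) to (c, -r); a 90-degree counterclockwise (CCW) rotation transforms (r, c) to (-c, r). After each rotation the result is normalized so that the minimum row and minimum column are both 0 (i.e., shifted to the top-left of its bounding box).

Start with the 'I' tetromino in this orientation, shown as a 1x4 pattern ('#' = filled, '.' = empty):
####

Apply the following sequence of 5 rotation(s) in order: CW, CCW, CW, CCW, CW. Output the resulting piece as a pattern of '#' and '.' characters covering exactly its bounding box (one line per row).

Start:
####
After rotation 1 (CW):
#
#
#
#
After rotation 2 (CCW):
####
After rotation 3 (CW):
#
#
#
#
After rotation 4 (CCW):
####
After rotation 5 (CW):
#
#
#
#

Answer: #
#
#
#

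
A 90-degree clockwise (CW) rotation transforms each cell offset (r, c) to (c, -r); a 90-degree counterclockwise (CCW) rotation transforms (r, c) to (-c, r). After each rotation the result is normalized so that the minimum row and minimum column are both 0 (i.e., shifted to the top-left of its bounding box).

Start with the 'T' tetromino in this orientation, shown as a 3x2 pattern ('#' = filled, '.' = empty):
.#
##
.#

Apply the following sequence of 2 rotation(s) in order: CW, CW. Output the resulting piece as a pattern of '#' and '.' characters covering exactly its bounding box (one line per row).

Answer: #.
##
#.

Derivation:
Start:
.#
##
.#
After rotation 1 (CW):
.#.
###
After rotation 2 (CW):
#.
##
#.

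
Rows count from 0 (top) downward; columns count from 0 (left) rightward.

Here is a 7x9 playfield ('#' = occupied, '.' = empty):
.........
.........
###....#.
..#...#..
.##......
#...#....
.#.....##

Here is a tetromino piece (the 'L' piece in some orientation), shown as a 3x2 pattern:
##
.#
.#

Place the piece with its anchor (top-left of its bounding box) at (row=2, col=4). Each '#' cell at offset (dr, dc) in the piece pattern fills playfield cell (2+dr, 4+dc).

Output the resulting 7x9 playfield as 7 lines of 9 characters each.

Fill (2+0,4+0) = (2,4)
Fill (2+0,4+1) = (2,5)
Fill (2+1,4+1) = (3,5)
Fill (2+2,4+1) = (4,5)

Answer: .........
.........
###.##.#.
..#..##..
.##..#...
#...#....
.#.....##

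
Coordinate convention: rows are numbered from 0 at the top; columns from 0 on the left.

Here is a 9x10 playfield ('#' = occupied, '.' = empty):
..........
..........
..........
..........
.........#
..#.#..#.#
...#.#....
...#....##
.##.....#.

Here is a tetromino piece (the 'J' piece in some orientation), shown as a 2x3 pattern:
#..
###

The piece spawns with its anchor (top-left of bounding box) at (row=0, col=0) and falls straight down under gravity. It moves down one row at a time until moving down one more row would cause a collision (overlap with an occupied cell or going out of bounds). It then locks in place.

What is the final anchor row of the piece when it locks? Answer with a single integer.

Spawn at (row=0, col=0). Try each row:
  row 0: fits
  row 1: fits
  row 2: fits
  row 3: fits
  row 4: blocked -> lock at row 3

Answer: 3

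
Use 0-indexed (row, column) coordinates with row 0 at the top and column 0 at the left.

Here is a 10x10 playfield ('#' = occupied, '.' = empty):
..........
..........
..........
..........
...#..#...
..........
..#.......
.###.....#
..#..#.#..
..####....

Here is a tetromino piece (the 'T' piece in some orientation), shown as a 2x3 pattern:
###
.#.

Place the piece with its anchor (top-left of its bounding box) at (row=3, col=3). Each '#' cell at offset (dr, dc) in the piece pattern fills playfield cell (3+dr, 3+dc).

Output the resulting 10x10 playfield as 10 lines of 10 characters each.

Fill (3+0,3+0) = (3,3)
Fill (3+0,3+1) = (3,4)
Fill (3+0,3+2) = (3,5)
Fill (3+1,3+1) = (4,4)

Answer: ..........
..........
..........
...###....
...##.#...
..........
..#.......
.###.....#
..#..#.#..
..####....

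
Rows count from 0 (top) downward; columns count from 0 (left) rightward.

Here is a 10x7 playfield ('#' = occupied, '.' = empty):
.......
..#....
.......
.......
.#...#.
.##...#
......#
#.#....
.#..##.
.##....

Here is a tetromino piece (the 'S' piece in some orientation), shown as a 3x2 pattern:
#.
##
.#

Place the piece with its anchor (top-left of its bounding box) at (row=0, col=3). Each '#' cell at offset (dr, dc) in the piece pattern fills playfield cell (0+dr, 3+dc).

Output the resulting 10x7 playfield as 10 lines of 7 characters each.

Fill (0+0,3+0) = (0,3)
Fill (0+1,3+0) = (1,3)
Fill (0+1,3+1) = (1,4)
Fill (0+2,3+1) = (2,4)

Answer: ...#...
..###..
....#..
.......
.#...#.
.##...#
......#
#.#....
.#..##.
.##....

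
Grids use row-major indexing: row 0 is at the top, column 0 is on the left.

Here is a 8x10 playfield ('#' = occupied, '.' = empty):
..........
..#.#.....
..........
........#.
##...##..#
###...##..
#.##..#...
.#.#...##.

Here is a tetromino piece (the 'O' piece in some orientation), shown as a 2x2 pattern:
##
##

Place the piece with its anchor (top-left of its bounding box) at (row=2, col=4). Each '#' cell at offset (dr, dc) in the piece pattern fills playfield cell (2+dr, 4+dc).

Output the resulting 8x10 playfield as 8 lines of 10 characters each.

Fill (2+0,4+0) = (2,4)
Fill (2+0,4+1) = (2,5)
Fill (2+1,4+0) = (3,4)
Fill (2+1,4+1) = (3,5)

Answer: ..........
..#.#.....
....##....
....##..#.
##...##..#
###...##..
#.##..#...
.#.#...##.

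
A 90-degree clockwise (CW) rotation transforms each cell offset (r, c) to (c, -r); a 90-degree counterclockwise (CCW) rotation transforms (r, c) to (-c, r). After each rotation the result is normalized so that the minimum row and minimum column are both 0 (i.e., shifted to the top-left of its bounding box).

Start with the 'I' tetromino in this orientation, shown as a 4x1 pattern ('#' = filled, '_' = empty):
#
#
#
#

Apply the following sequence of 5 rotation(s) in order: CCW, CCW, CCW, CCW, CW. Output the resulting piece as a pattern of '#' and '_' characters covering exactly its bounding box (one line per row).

Start:
#
#
#
#
After rotation 1 (CCW):
####
After rotation 2 (CCW):
#
#
#
#
After rotation 3 (CCW):
####
After rotation 4 (CCW):
#
#
#
#
After rotation 5 (CW):
####

Answer: ####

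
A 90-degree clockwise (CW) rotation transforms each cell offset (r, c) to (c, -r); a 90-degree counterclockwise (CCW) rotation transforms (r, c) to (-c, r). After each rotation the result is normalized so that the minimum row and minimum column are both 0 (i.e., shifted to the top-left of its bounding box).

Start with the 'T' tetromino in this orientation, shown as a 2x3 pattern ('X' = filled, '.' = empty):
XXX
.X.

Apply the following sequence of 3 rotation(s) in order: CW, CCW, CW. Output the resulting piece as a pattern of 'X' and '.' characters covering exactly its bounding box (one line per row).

Start:
XXX
.X.
After rotation 1 (CW):
.X
XX
.X
After rotation 2 (CCW):
XXX
.X.
After rotation 3 (CW):
.X
XX
.X

Answer: .X
XX
.X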